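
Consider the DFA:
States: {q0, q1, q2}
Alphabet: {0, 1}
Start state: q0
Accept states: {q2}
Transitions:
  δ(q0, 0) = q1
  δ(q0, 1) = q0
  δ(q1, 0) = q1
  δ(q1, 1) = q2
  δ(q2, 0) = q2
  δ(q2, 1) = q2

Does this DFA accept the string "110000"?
Processing string "110000":
  q0 --1--> q0
  q0 --1--> q0
  q0 --0--> q1
  q1 --0--> q1
  q1 --0--> q1
  q1 --0--> q1
Final state: q1
Accept states: {q2}
q1 is not an accept state, so the string is rejected.

Final answer: No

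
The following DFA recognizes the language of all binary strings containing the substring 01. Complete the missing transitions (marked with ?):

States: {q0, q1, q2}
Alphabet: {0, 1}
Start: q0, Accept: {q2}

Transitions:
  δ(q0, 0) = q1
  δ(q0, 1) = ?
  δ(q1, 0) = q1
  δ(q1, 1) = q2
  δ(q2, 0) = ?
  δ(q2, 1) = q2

What each state remembers (consistent with the given transitions and accept states):
  q0: 01 not seen yet and the last symbol was not 0
  q1: 01 not seen yet and the last symbol was 0
  q2: the substring 01 has already been seen
Filling in the missing entries:
  δ(q0, 1): in q0 (01 not seen yet and the last symbol was not 0), after reading 1 we have: 01 not seen yet and the last symbol was not 0 → q0
  δ(q2, 0): in q2 (the substring 01 has already been seen), after reading 0 we have: the substring 01 has already been seen → q2

Final answer: δ(q0, 1) = q0; δ(q2, 0) = q2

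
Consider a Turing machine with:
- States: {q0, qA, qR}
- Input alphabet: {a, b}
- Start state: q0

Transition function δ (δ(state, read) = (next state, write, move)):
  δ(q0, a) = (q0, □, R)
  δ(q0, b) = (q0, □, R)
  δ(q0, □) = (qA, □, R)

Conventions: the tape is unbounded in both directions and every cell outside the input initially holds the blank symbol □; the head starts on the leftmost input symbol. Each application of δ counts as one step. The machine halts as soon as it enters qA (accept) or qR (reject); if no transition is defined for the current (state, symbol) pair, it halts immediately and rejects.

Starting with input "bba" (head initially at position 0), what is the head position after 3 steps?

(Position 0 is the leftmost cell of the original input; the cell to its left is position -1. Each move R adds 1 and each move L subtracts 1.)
Step 0: [q0]bba (head at position 0)
Step 1: δ(q0, b) = (q0, □, R)  ⊢  □[q0]ba (head at position 1)
Step 2: δ(q0, b) = (q0, □, R)  ⊢  □□[q0]a (head at position 2)
Step 3: δ(q0, a) = (q0, □, R)  ⊢  □□□[q0]□ (head at position 3)
Head position after 3 steps: 3

Final answer: Position 3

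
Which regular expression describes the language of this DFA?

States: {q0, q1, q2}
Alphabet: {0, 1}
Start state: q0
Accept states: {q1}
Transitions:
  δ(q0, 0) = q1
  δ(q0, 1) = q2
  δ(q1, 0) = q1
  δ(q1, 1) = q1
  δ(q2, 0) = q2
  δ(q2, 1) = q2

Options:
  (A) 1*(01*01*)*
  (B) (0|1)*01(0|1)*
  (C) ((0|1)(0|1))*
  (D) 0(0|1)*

Testing sample strings against the DFA:
  '011' -> accepted
  '11' -> rejected
  '1000' -> rejected
  '01001' -> accepted
Checking each option for a counterexample:
  (A) 1*(01*01*)*: ε is rejected by the DFA but matches the regex → eliminated
  (B) (0|1)*01(0|1)*: '0' is accepted by the DFA but does not match the regex → eliminated
  (C) ((0|1)(0|1))*: ε is rejected by the DFA but matches the regex → eliminated
  (D) 0(0|1)*: agrees with the DFA on all strings of length ≤ 4
Only (D) 0(0|1)* is consistent with the DFA.

Final answer: (D) 0(0|1)*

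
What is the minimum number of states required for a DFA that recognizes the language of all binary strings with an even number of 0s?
Language: binary strings with an even number of 0s
Lower bound (Myhill–Nerode): the prefixes ε, 0 are pairwise distinguishable:
  ε vs 0: suffix ε distinguishes them (ε has zero 0s (accepted), 0 has one 0 (rejected))
So any DFA needs at least 2 states.
Upper bound: a DFA with 2 states exists (one state per class above).
Minimum states: 2

Final answer: 2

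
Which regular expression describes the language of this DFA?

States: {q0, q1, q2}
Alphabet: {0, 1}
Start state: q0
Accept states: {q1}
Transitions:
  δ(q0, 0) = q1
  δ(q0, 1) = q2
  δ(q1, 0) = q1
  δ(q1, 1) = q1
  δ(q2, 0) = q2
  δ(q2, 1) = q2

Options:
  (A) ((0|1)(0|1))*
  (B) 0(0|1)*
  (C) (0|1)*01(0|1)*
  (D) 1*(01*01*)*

Testing sample strings against the DFA:
  '001' -> accepted
  '100' -> rejected
  '0100' -> accepted
  '001' -> accepted
Checking each option for a counterexample:
  (A) ((0|1)(0|1))*: ε is rejected by the DFA but matches the regex → eliminated
  (B) 0(0|1)*: agrees with the DFA on all strings of length ≤ 4
  (C) (0|1)*01(0|1)*: '0' is accepted by the DFA but does not match the regex → eliminated
  (D) 1*(01*01*)*: ε is rejected by the DFA but matches the regex → eliminated
Only (B) 0(0|1)* is consistent with the DFA.

Final answer: (B) 0(0|1)*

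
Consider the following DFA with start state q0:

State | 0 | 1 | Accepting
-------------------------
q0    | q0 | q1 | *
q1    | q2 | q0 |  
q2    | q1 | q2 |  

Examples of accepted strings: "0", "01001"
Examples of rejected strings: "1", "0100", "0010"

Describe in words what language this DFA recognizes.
binary numbers divisible by 3 (treating the string as a binary integer; leading zeros allowed, the empty string counts as 0)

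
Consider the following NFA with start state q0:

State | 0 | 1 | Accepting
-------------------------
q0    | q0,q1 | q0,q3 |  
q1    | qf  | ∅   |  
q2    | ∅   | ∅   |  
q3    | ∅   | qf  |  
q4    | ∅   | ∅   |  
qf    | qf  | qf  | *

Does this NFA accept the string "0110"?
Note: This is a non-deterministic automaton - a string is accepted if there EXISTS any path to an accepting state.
Track the set of states the NFA could be in: start {q0}
Read '0': {q0} → {q0, q1}
Read '1': {q0, q1} → {q0, q3}
Read '1': {q0, q3} → {q0, q3, qf}
Read '0': {q0, q3, qf} → {q0, q1, qf}
Final set {q0, q1, qf} contains accepting state(s) {qf} → accepted.

Final answer: Yes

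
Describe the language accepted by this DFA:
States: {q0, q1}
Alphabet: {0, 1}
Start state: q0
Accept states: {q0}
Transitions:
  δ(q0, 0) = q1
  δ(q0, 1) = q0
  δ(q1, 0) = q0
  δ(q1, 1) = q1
Analyzing the DFA structure:
Start state: q0
Accept states: {q0}
Interpreting what each state remembers (checking against the transitions):
  q0: an even number of 0s has been read so far
  q1: an odd number of 0s has been read so far
  δ(q0, 0): in q0 (an even number of 0s has been read so far), after reading 0 we have: an odd number of 0s has been read so far → q1
  δ(q0, 1): in q0 (an even number of 0s has been read so far), after reading 1 we have: an even number of 0s has been read so far → q0
  δ(q1, 0): in q1 (an odd number of 0s has been read so far), after reading 0 we have: an even number of 0s has been read so far → q0
  δ(q1, 1): in q1 (an odd number of 0s has been read so far), after reading 1 we have: an odd number of 0s has been read so far → q1
A string is accepted iff it ends in {q0}, i.e. an even number of 0s has been read so far.
Language: All binary strings with an even number of 0s

Final answer: All binary strings with an even number of 0s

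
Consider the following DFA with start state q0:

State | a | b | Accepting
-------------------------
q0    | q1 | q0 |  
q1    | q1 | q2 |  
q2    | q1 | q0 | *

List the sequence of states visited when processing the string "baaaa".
q0 → q0 → q1 → q1 → q1 → q1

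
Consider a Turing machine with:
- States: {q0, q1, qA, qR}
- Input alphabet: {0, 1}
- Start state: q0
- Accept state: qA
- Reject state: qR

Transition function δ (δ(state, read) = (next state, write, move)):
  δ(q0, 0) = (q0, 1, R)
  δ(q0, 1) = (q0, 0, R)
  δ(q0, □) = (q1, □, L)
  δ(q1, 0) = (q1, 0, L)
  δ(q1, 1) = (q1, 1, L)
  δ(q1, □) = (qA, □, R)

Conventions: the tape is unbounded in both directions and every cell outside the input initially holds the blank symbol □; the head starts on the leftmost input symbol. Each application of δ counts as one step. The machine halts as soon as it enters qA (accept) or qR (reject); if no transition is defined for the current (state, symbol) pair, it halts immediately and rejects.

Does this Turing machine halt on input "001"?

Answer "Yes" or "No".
Step 0: [q0]001 (head at position 0)
Step 1: δ(q0, 0) = (q0, 1, R)  ⊢  1[q0]01 (head at position 1)
Step 2: δ(q0, 0) = (q0, 1, R)  ⊢  11[q0]1 (head at position 2)
Step 3: δ(q0, 1) = (q0, 0, R)  ⊢  110[q0]□ (head at position 3)
Step 4: δ(q0, □) = (q1, □, L)  ⊢  11[q1]0□ (head at position 2)
Step 5: δ(q1, 0) = (q1, 0, L)  ⊢  1[q1]10□ (head at position 1)
Step 6: δ(q1, 1) = (q1, 1, L)  ⊢  [q1]110□ (head at position 0)
Step 7: δ(q1, 1) = (q1, 1, L)  ⊢  [q1]□110□ (head at position -1)
Step 8: δ(q1, □) = (qA, □, R)  ⊢  □[qA]110□ (head at position 0)
The machine is in qA, so it halts and accepts.
It halts after 8 steps.

Final answer: Yes - halts after 8 steps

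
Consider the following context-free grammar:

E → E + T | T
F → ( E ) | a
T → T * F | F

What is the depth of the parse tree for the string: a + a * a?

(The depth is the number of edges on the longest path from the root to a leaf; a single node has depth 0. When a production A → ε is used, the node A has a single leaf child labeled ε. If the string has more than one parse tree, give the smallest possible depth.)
The grammar is unambiguous; the parse tree of a + a * a is:
E → E + T at the root (depth 0).
  Left E (depth 1) → T (2) → F (3) → a (4).
  Right T (depth 1) → T * F; that T (2) → F (3) → a (4); F (2) → a (3).
The longest root-to-leaf paths have 4 edges.
Depth = 4.

Final answer: 4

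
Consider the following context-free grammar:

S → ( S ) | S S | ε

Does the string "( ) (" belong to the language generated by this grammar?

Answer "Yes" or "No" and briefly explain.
Each production adds parentheses only in matched pairs (S → ( S )) or none at all, so every derived string has equally many '(' and ')'. The string ( ) ( has two '(' and one ')', so it cannot be derived.

Final answer: No - no valid derivation exists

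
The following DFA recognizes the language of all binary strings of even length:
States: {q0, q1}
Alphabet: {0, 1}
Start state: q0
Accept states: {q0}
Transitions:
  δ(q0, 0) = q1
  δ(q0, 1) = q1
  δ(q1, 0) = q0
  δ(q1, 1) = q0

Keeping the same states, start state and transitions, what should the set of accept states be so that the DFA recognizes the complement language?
The DFA is complete (every state has a transition on every symbol), so the complement
is recognized by the same DFA with accepting and non-accepting states swapped.
Original accept states: {q0}
Complement accept states = All states - Original accept states
= {q0, q1} - {q0}
= {q1}
Complement language: strings of ODD length

Final answer: {q1}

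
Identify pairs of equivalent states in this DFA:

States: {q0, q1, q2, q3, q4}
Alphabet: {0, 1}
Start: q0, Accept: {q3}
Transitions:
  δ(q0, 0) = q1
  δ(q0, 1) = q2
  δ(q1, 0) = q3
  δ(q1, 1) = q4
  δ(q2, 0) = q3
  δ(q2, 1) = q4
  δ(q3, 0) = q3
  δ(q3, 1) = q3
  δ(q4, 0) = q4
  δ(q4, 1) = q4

Using the table-filling algorithm:
Round 0 – mark pairs where exactly one state is accepting: (q0,q3), (q1,q3), (q2,q3), (q3,q4)
Round 1 – newly marked: (q0,q1) [on 0: q1 vs q3, already marked]; (q0,q2) [on 0: q1 vs q3, already marked]; (q1,q4) [on 0: q3 vs q4, already marked]; (q2,q4) [on 0: q3 vs q4, already marked]
Round 2 – newly marked: (q0,q4) [on 0: q1 vs q4, already marked]
No further pairs can be marked.
(q1, q2) unmarked: δ(q1,0)=q3, δ(q2,0)=q3; δ(q1,1)=q4, δ(q2,1)=q4 → equivalent
Equivalent pairs: (q1, q2)

Final answer: Equivalent pairs: (q1, q2)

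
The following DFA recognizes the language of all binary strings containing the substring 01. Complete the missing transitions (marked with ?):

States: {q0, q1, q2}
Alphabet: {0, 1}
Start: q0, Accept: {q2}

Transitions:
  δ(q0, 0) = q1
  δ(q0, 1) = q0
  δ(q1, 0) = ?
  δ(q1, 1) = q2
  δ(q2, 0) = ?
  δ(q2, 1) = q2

What each state remembers (consistent with the given transitions and accept states):
  q0: 01 not seen yet and the last symbol was not 0
  q1: 01 not seen yet and the last symbol was 0
  q2: the substring 01 has already been seen
Filling in the missing entries:
  δ(q1, 0): in q1 (01 not seen yet and the last symbol was 0), after reading 0 we have: 01 not seen yet and the last symbol was 0 → q1
  δ(q2, 0): in q2 (the substring 01 has already been seen), after reading 0 we have: the substring 01 has already been seen → q2

Final answer: δ(q1, 0) = q1; δ(q2, 0) = q2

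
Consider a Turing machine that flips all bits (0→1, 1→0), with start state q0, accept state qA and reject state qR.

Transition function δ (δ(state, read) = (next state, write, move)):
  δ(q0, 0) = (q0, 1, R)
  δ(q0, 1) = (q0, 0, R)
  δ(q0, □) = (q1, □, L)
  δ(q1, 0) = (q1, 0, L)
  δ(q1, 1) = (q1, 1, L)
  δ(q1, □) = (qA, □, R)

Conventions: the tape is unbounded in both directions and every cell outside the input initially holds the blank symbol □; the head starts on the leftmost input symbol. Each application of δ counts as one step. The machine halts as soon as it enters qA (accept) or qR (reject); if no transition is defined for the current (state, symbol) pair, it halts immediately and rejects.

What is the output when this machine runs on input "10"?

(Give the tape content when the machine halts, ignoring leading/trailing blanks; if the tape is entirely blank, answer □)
Step 0: [q0]10 (head at position 0)
Step 1: δ(q0, 1) = (q0, 0, R)  ⊢  0[q0]0 (head at position 1)
Step 2: δ(q0, 0) = (q0, 1, R)  ⊢  01[q0]□ (head at position 2)
Step 3: δ(q0, □) = (q1, □, L)  ⊢  0[q1]1□ (head at position 1)
Step 4: δ(q1, 1) = (q1, 1, L)  ⊢  [q1]01□ (head at position 0)
Step 5: δ(q1, 0) = (q1, 0, L)  ⊢  [q1]□01□ (head at position -1)
Step 6: δ(q1, □) = (qA, □, R)  ⊢  □[qA]01□ (head at position 0)
The machine is in qA, so it halts and accepts.
Tape content when halted (ignoring surrounding blanks): 01

Final answer: Output: 01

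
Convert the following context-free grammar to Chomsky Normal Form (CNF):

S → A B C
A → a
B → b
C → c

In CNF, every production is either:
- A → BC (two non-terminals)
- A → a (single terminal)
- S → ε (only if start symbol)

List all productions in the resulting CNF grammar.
The grammar has no ε-productions or unit productions to eliminate.
A → a is already in CNF (single terminal) – keep it.
B → b is already in CNF (single terminal) – keep it.
C → c is already in CNF (single terminal) – keep it.
S → A B C has 3 symbols on the right: break it into binary productions S → A X0, X0 → B C.
Resulting CNF grammar (5 productions): A → a; B → b; C → c; S → A X0; X0 → B C

Final answer: A → a; B → b; C → c; S → A X0; X0 → B C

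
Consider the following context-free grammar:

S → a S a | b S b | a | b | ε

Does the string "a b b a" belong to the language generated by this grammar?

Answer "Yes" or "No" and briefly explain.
A derivation exists: S ⇒ a S a ⇒ a b S b a ⇒ a b b a (using S → a S a, S → b S b, then S → ε).

Final answer: Yes - a valid derivation exists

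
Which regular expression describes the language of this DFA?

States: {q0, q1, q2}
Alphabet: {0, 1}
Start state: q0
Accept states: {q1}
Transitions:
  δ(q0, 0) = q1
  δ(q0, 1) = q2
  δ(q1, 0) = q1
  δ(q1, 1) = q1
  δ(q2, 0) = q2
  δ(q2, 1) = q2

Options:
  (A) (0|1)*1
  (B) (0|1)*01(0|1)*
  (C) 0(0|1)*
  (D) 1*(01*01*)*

Testing sample strings against the DFA:
  '01010' -> accepted
  '01' -> accepted
  '0111' -> accepted
  '1010' -> rejected
Checking each option for a counterexample:
  (A) (0|1)*1: '0' is accepted by the DFA but does not match the regex → eliminated
  (B) (0|1)*01(0|1)*: '0' is accepted by the DFA but does not match the regex → eliminated
  (C) 0(0|1)*: agrees with the DFA on all strings of length ≤ 4
  (D) 1*(01*01*)*: ε is rejected by the DFA but matches the regex → eliminated
Only (C) 0(0|1)* is consistent with the DFA.

Final answer: (C) 0(0|1)*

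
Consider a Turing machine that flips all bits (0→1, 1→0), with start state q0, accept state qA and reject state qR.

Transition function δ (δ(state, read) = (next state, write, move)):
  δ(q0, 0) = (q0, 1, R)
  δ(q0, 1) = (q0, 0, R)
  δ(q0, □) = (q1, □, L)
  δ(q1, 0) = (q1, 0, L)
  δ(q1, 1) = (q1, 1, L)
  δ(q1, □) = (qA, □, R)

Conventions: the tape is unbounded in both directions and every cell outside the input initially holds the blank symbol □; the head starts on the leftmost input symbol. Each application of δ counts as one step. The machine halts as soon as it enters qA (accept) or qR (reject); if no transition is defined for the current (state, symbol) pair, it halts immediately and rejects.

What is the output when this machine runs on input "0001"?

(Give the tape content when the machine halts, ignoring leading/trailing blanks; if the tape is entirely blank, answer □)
Step 0: [q0]0001 (head at position 0)
Step 1: δ(q0, 0) = (q0, 1, R)  ⊢  1[q0]001 (head at position 1)
Step 2: δ(q0, 0) = (q0, 1, R)  ⊢  11[q0]01 (head at position 2)
Step 3: δ(q0, 0) = (q0, 1, R)  ⊢  111[q0]1 (head at position 3)
Step 4: δ(q0, 1) = (q0, 0, R)  ⊢  1110[q0]□ (head at position 4)
Step 5: δ(q0, □) = (q1, □, L)  ⊢  111[q1]0□ (head at position 3)
Step 6: δ(q1, 0) = (q1, 0, L)  ⊢  11[q1]10□ (head at position 2)
Step 7: δ(q1, 1) = (q1, 1, L)  ⊢  1[q1]110□ (head at position 1)
Step 8: δ(q1, 1) = (q1, 1, L)  ⊢  [q1]1110□ (head at position 0)
Step 9: δ(q1, 1) = (q1, 1, L)  ⊢  [q1]□1110□ (head at position -1)
Step 10: δ(q1, □) = (qA, □, R)  ⊢  □[qA]1110□ (head at position 0)
The machine is in qA, so it halts and accepts.
Tape content when halted (ignoring surrounding blanks): 1110

Final answer: Output: 1110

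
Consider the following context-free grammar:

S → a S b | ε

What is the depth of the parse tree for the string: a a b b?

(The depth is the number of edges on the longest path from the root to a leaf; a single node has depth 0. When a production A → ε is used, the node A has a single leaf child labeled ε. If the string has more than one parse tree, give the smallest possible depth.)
The only parse tree applies S → a S b 2 times (once per matching a…b pair) and then S → ε.
The S nodes sit at depths 0, 1, …, 2; the innermost S (depth 2) has the single child ε at depth 3.
The terminal leaves a, b are at depths 1..2, so the longest root-to-leaf path is S → S → … → S → ε with 3 edges.
Depth = 3.

Final answer: 3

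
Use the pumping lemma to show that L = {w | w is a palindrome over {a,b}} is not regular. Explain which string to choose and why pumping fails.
Language: L = {w | w is a palindrome over {a,b}} (strings that read the same forwards and backwards)
Step 1: Assume for contradiction that L is regular, with pumping length p.
Step 2: Choose s = a^p b a^p. Then s ∈ L (it reads the same forwards and backwards) and |s| ≥ p.
Step 3: Consider any decomposition s = xyz with |xy| ≤ p and |y| > 0. Since |xy| ≤ p and the first p symbols of s are all a's, y = a^k for some k with 1 ≤ k ≤ p.
Step 4: Pumping up (i = 2): xy²z = a^(p+k) b a^p. Its reverse is a^p b a^(p+k) ≠ a^(p+k) b a^p (the single b is no longer in the middle), so xy²z is not a palindrome and xy²z ∉ L.
This contradicts the pumping lemma, so L is not regular.

Final answer: Choose s = a^p b a^p. Since |xy| ≤ p, y = a^k with k ≥ 1. Then xy²z = a^(p+k) b a^p is not a palindrome, so ∉ L.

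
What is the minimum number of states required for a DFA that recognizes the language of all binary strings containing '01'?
Language: binary strings containing '01'
Lower bound (Myhill–Nerode): the prefixes ε, 0, 01 are pairwise distinguishable:
  ε vs 01: suffix ε distinguishes them (ε is rejected, 01 is accepted)
  0 vs 01: suffix ε distinguishes them (0 is rejected, 01 is accepted)
  ε vs 0: suffix 1 distinguishes them (ε·1 = 1 is rejected, 0·1 = 01 is accepted)
So any DFA needs at least 3 states.
Upper bound: a DFA with 3 states exists (one state per class above: 'no progress', 'last symbol 0', and 'seen 01' (accepting sink)).
Minimum states: 3

Final answer: 3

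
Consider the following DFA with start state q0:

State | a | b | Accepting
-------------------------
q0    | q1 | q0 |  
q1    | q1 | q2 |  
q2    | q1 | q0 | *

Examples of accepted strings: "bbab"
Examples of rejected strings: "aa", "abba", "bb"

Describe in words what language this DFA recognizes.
strings over {a,b} ending with 'ab'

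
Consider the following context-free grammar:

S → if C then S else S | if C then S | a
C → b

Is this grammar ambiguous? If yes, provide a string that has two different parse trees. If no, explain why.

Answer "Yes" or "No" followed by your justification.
The 'dangling else' can attach to either if. Two leftmost derivations of  if b then if b then a else a:
  (1) S ⇒ if C then S else S ⇒ if b then S else S ⇒ if b then if C then S else S ⇒ if b then if b then S else S ⇒ if b then if b then a else S ⇒ if b then if b then a else a   (else belongs to the outer if)
  (2) S ⇒ if C then S ⇒ if b then S ⇒ if b then if C then S else S ⇒ if b then if b then S else S ⇒ if b then if b then a else S ⇒ if b then if b then a else a   (else belongs to the inner if)
Two distinct parse trees for the same string, so the grammar is ambiguous.

Final answer: Yes - the string 'if b then if b then a else a' has two distinct leftmost derivations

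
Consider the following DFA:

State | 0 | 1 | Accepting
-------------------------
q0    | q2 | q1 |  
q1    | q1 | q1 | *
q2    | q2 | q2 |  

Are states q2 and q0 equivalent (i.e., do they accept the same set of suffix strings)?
Try the suffix "1".
From q2: q2 → q2 — not accepting.
From q0: q0 → q1 — accepting.
The two states disagree on this suffix, so they are not equivalent.

Final answer: No. Distinguishing string: "1" - accepted from q0 but not from q2.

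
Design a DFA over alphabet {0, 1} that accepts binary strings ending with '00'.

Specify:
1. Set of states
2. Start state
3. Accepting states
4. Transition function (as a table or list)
One valid DFA (any DFA recognizing the same language is acceptable):
States: {q0, q1, q2}
Start: q0
Accepting: {q2}
Transitions (accepting states marked with *):
State | 0 | 1 | Accepting
-------------------------
q0    | q1 | q0 |  
q1    | q2 | q0 |  
q2    | q2 | q0 | *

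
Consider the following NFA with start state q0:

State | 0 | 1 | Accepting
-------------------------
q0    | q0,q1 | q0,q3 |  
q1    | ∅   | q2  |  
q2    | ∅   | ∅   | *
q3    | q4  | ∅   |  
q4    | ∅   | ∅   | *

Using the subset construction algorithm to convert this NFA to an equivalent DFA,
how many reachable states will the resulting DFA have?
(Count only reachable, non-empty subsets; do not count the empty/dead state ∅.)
Start subset: {q0}
{q0}: on 0 → {q0, q1}, on 1 → {q0, q3}
{q0, q1}: on 0 → {q0, q1}, on 1 → {q0, q2, q3}
{q0, q3}: on 0 → {q0, q1, q4}, on 1 → {q0, q3}
{q0, q2, q3}: on 0 → {q0, q1, q4}, on 1 → {q0, q3}
{q0, q1, q4}: on 0 → {q0, q1}, on 1 → {q0, q2, q3}
Reachable non-empty subsets: {q0}, {q0, q1}, {q0, q3}, {q0, q2, q3}, {q0, q1, q4} — 5 in total.

Final answer: 5 states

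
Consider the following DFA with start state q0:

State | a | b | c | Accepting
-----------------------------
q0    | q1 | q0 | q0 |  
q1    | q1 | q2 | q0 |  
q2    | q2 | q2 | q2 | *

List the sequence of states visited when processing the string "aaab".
q0 → q1 → q1 → q1 → q2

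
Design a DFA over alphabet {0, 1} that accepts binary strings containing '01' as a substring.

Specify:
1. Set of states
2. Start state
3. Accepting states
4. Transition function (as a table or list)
One valid DFA (any DFA recognizing the same language is acceptable):
States: {q0, q1, q2}
Start: q0
Accepting: {q2}
Transitions (accepting states marked with *):
State | 0 | 1 | Accepting
-------------------------
q0    | q1 | q0 |  
q1    | q1 | q2 |  
q2    | q2 | q2 | *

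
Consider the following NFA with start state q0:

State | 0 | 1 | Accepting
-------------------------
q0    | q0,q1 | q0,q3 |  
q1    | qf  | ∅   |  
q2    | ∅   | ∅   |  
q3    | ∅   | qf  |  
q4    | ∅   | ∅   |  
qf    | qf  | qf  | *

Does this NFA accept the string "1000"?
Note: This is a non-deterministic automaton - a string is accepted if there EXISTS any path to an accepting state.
Track the set of states the NFA could be in: start {q0}
Read '1': {q0} → {q0, q3}
Read '0': {q0, q3} → {q0, q1}
Read '0': {q0, q1} → {q0, q1, qf}
Read '0': {q0, q1, qf} → {q0, q1, qf}
Final set {q0, q1, qf} contains accepting state(s) {qf} → accepted.

Final answer: Yes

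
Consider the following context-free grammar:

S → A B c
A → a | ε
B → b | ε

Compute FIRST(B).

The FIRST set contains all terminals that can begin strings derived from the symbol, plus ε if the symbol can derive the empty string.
B → b contributes b; B → ε makes B nullable, contributing ε. FIRST(B) = {b, ε}.

Final answer: {b, ε}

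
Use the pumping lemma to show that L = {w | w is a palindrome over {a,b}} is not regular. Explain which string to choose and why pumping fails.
Language: L = {w | w is a palindrome over {a,b}} (strings that read the same forwards and backwards)
Step 1: Assume for contradiction that L is regular, with pumping length p.
Step 2: Choose s = a^p b a^p. Then s ∈ L (it reads the same forwards and backwards) and |s| ≥ p.
Step 3: Consider any decomposition s = xyz with |xy| ≤ p and |y| > 0. Since |xy| ≤ p and the first p symbols of s are all a's, y = a^k for some k with 1 ≤ k ≤ p.
Step 4: Pumping up (i = 2): xy²z = a^(p+k) b a^p. Its reverse is a^p b a^(p+k) ≠ a^(p+k) b a^p (the single b is no longer in the middle), so xy²z is not a palindrome and xy²z ∉ L.
This contradicts the pumping lemma, so L is not regular.

Final answer: Choose s = a^p b a^p. Since |xy| ≤ p, y = a^k with k ≥ 1. Then xy²z = a^(p+k) b a^p is not a palindrome, so ∉ L.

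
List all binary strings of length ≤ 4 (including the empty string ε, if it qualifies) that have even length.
Checking every binary string of length 0 to 4:
  Length 0: accepted: ε | rejected: (none)
  Length 1: accepted: (none) | rejected: 0, 1
  Length 2: accepted: 00, 01, 10, 11 | rejected: (none)
  Length 3: accepted: (none) | rejected: 000, 001, 010, 011, 100, 101, 110, 111
  Length 4: accepted: 0000, 0001, 0010, 0011, 0100, 0101, 0110, 0111, 1000, 1001, 1010, 1011, 1100, 1101, 1110, 1111 | rejected: (none)
Total: 21 string(s).

Final answer: ε, 00, 01, 10, 11, 0000, 0001, 0010, 0011, 0100, 0101, 0110, 0111, 1000, 1001, 1010, 1011, 1100, 1101, 1110, 1111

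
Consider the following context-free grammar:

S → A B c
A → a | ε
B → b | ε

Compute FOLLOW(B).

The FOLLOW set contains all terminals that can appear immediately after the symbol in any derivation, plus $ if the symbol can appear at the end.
B occurs in S → A B c, immediately followed by the terminal c. So FOLLOW(B) = {c}.

Final answer: {c}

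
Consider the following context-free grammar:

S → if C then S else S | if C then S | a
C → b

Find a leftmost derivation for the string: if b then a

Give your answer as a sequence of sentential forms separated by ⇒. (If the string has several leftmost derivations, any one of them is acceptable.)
Start with S.
Step 1: the leftmost non-terminal is S; apply S → if C then S:  if C then S
Step 2: the leftmost non-terminal is C; apply C → b:  if b then S
Step 3: the leftmost non-terminal is S; apply S → a:  if b then a

Final answer: S ⇒ if C then S ⇒ if b then S ⇒ if b then a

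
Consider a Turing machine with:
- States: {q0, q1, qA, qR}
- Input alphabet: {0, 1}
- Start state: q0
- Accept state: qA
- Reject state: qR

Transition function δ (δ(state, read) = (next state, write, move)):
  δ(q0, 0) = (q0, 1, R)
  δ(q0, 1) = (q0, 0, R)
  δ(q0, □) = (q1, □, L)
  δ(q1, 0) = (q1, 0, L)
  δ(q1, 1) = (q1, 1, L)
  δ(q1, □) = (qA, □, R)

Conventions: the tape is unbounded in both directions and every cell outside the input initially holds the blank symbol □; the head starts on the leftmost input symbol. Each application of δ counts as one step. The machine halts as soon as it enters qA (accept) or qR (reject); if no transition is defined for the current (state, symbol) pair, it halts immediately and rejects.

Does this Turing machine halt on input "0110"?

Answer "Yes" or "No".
Step 0: [q0]0110 (head at position 0)
Step 1: δ(q0, 0) = (q0, 1, R)  ⊢  1[q0]110 (head at position 1)
Step 2: δ(q0, 1) = (q0, 0, R)  ⊢  10[q0]10 (head at position 2)
Step 3: δ(q0, 1) = (q0, 0, R)  ⊢  100[q0]0 (head at position 3)
Step 4: δ(q0, 0) = (q0, 1, R)  ⊢  1001[q0]□ (head at position 4)
Step 5: δ(q0, □) = (q1, □, L)  ⊢  100[q1]1□ (head at position 3)
Step 6: δ(q1, 1) = (q1, 1, L)  ⊢  10[q1]01□ (head at position 2)
Step 7: δ(q1, 0) = (q1, 0, L)  ⊢  1[q1]001□ (head at position 1)
Step 8: δ(q1, 0) = (q1, 0, L)  ⊢  [q1]1001□ (head at position 0)
Step 9: δ(q1, 1) = (q1, 1, L)  ⊢  [q1]□1001□ (head at position -1)
Step 10: δ(q1, □) = (qA, □, R)  ⊢  □[qA]1001□ (head at position 0)
The machine is in qA, so it halts and accepts.
It halts after 10 steps.

Final answer: Yes - halts after 10 steps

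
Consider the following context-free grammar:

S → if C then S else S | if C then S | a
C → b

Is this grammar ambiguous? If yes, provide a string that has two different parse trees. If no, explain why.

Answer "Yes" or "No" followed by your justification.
The 'dangling else' can attach to either if. Two leftmost derivations of  if b then if b then a else a:
  (1) S ⇒ if C then S else S ⇒ if b then S else S ⇒ if b then if C then S else S ⇒ if b then if b then S else S ⇒ if b then if b then a else S ⇒ if b then if b then a else a   (else belongs to the outer if)
  (2) S ⇒ if C then S ⇒ if b then S ⇒ if b then if C then S else S ⇒ if b then if b then S else S ⇒ if b then if b then a else S ⇒ if b then if b then a else a   (else belongs to the inner if)
Two distinct parse trees for the same string, so the grammar is ambiguous.

Final answer: Yes - the string 'if b then if b then a else a' has two distinct leftmost derivations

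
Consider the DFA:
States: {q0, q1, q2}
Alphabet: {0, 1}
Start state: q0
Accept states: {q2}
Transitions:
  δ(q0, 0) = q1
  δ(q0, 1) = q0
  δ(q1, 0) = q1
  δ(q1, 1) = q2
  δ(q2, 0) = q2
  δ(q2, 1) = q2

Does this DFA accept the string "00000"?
Processing string "00000":
  q0 --0--> q1
  q1 --0--> q1
  q1 --0--> q1
  q1 --0--> q1
  q1 --0--> q1
Final state: q1
Accept states: {q2}
q1 is not an accept state, so the string is rejected.

Final answer: No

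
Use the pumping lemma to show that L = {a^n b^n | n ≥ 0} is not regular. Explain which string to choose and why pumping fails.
Language: L = {a^n b^n | n ≥ 0} (equal numbers of a's followed by b's)
Step 1: Assume for contradiction that L is regular, with pumping length p.
Step 2: Choose s = a^p b^p. Then s ∈ L (it has p a's followed by p b's) and |s| ≥ p.
Step 3: Consider any decomposition s = xyz with |xy| ≤ p and |y| > 0. Since |xy| ≤ p and the first p symbols of s are all a's, y = a^k for some k with 1 ≤ k ≤ p.
Step 4: Pumping up (i = 2): xy²z = a^(p+k) b^p, which has more a's than b's, so xy²z ∉ L.
This contradicts the pumping lemma, so L is not regular.

Final answer: Choose s = a^p b^p. Since |xy| ≤ p, y = a^k with k ≥ 1. Then xy²z = a^(p+k) b^p ∉ L.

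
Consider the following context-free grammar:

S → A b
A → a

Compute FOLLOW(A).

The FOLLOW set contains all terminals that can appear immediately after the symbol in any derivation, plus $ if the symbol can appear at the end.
A occurs only in S → A b, where it is immediately followed by the terminal b. So FOLLOW(A) = {b}.

Final answer: {b}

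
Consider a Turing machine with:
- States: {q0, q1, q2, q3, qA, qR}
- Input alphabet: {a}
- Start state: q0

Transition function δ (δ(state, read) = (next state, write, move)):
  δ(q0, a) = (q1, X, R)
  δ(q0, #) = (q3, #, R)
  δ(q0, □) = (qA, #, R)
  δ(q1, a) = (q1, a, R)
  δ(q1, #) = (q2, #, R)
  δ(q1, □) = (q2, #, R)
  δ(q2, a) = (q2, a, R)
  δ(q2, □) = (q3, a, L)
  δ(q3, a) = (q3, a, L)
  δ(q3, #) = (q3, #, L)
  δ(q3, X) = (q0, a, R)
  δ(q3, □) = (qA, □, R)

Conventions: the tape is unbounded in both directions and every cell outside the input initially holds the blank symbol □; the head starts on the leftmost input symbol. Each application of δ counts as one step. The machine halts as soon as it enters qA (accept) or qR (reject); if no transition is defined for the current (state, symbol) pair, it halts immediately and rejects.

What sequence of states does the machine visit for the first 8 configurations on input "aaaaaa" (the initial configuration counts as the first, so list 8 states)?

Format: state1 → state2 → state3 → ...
Step 0: [q0]aaaaaa (head at position 0)
Step 1: δ(q0, a) = (q1, X, R)  ⊢  X[q1]aaaaa (head at position 1)
Step 2: δ(q1, a) = (q1, a, R)  ⊢  Xa[q1]aaaa (head at position 2)
Step 3: δ(q1, a) = (q1, a, R)  ⊢  Xaa[q1]aaa (head at position 3)
Step 4: δ(q1, a) = (q1, a, R)  ⊢  Xaaa[q1]aa (head at position 4)
Step 5: δ(q1, a) = (q1, a, R)  ⊢  Xaaaa[q1]a (head at position 5)
Step 6: δ(q1, a) = (q1, a, R)  ⊢  Xaaaaa[q1]□ (head at position 6)
Step 7: δ(q1, □) = (q2, #, R)  ⊢  Xaaaaa#[q2]□ (head at position 7)
Reading off the states of these 8 configurations: q0 → q1 → q1 → q1 → q1 → q1 → q1 → q2

Final answer: q0 → q1 → q1 → q1 → q1 → q1 → q1 → q2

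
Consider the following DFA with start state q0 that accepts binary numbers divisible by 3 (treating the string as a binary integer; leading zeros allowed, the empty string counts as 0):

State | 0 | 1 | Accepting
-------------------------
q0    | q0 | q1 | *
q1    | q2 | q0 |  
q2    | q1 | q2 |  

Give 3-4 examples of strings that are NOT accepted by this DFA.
Any strings that end in a non-accepting state work; for example:
"10": q0 → q1 → q2; q2 is not accepting → rejected
"111": q0 → q1 → q0 → q1; q1 is not accepting → rejected
"0010": q0 → q0 → q0 → q1 → q2; q2 is not accepting → rejected
"0100": q0 → q0 → q1 → q2 → q1; q1 is not accepting → rejected

Final answer: "10", "111", "0010", "0100"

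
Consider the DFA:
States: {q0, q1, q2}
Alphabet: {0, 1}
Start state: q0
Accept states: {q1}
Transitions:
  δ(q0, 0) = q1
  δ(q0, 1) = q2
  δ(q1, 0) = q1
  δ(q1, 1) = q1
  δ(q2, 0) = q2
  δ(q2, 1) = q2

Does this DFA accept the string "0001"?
Processing string "0001":
  q0 --0--> q1
  q1 --0--> q1
  q1 --0--> q1
  q1 --1--> q1
Final state: q1
Accept states: {q1}
q1 is an accept state, so the string is accepted.

Final answer: Yes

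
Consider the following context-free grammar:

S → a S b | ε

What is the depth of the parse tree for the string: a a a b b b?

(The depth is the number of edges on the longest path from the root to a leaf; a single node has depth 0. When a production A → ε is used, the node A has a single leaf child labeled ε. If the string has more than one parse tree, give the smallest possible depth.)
The only parse tree applies S → a S b 3 times (once per matching a…b pair) and then S → ε.
The S nodes sit at depths 0, 1, …, 3; the innermost S (depth 3) has the single child ε at depth 4.
The terminal leaves a, b are at depths 1..3, so the longest root-to-leaf path is S → S → … → S → ε with 4 edges.
Depth = 4.

Final answer: 4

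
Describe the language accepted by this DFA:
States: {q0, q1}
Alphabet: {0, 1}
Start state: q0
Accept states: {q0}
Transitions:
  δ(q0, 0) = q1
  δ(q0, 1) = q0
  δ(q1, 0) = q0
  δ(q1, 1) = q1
Analyzing the DFA structure:
Start state: q0
Accept states: {q0}
Interpreting what each state remembers (checking against the transitions):
  q0: an even number of 0s has been read so far
  q1: an odd number of 0s has been read so far
  δ(q0, 0): in q0 (an even number of 0s has been read so far), after reading 0 we have: an odd number of 0s has been read so far → q1
  δ(q0, 1): in q0 (an even number of 0s has been read so far), after reading 1 we have: an even number of 0s has been read so far → q0
  δ(q1, 0): in q1 (an odd number of 0s has been read so far), after reading 0 we have: an even number of 0s has been read so far → q0
  δ(q1, 1): in q1 (an odd number of 0s has been read so far), after reading 1 we have: an odd number of 0s has been read so far → q1
A string is accepted iff it ends in {q0}, i.e. an even number of 0s has been read so far.
Language: All binary strings with an even number of 0s

Final answer: All binary strings with an even number of 0s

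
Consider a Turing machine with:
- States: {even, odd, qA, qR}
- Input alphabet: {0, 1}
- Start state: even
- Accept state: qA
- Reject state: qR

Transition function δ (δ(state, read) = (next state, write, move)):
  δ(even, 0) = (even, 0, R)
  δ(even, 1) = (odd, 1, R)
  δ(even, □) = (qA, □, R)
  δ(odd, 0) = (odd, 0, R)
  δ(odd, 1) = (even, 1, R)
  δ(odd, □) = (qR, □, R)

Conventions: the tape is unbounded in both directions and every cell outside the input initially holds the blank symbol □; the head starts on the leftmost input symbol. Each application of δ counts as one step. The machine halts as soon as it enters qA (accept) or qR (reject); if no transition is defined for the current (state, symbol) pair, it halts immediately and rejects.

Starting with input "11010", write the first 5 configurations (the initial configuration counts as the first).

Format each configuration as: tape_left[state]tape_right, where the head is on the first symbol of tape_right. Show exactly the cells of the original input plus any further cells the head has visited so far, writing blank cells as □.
Step 0: [even]11010 (head at position 0)
Step 1: δ(even, 1) = (odd, 1, R)  ⊢  1[odd]1010 (head at position 1)
Step 2: δ(odd, 1) = (even, 1, R)  ⊢  11[even]010 (head at position 2)
Step 3: δ(even, 0) = (even, 0, R)  ⊢  110[even]10 (head at position 3)
Step 4: δ(even, 1) = (odd, 1, R)  ⊢  1101[odd]0 (head at position 4)

Final answer: [even]11010 ⊢ 1[odd]1010 ⊢ 11[even]010 ⊢ 110[even]10 ⊢ 1101[odd]0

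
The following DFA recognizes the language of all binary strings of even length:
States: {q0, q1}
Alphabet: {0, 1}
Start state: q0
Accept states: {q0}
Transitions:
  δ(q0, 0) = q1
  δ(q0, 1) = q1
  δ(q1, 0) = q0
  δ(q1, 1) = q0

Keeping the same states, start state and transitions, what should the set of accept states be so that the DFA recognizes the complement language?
The DFA is complete (every state has a transition on every symbol), so the complement
is recognized by the same DFA with accepting and non-accepting states swapped.
Original accept states: {q0}
Complement accept states = All states - Original accept states
= {q0, q1} - {q0}
= {q1}
Complement language: strings of ODD length

Final answer: {q1}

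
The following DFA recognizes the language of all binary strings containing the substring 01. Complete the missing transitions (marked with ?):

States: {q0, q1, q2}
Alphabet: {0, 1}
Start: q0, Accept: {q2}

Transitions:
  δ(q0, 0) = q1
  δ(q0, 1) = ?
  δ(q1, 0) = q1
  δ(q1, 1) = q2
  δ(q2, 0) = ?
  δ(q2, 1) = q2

What each state remembers (consistent with the given transitions and accept states):
  q0: 01 not seen yet and the last symbol was not 0
  q1: 01 not seen yet and the last symbol was 0
  q2: the substring 01 has already been seen
Filling in the missing entries:
  δ(q0, 1): in q0 (01 not seen yet and the last symbol was not 0), after reading 1 we have: 01 not seen yet and the last symbol was not 0 → q0
  δ(q2, 0): in q2 (the substring 01 has already been seen), after reading 0 we have: the substring 01 has already been seen → q2

Final answer: δ(q0, 1) = q0; δ(q2, 0) = q2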